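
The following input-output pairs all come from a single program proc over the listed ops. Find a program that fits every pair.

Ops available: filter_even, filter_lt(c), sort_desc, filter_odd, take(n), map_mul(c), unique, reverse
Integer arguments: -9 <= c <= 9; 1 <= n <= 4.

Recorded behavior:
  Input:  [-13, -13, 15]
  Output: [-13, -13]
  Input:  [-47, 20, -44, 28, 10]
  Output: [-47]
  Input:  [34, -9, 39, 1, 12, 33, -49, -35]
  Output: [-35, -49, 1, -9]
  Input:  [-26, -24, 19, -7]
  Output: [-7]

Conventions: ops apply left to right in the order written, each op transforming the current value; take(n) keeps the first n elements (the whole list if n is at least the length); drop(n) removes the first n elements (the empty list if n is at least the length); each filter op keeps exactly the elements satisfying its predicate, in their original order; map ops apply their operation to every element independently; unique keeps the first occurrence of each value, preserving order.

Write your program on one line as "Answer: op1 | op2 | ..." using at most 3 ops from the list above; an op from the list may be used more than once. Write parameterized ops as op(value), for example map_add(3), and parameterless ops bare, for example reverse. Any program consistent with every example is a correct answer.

filter_lt(4) | reverse | filter_odd

Check, running the answer program on each example:
  [-13, -13, 15] -> [-13, -13] -> [-13, -13] -> [-13, -13]
  [-47, 20, -44, 28, 10] -> [-47, -44] -> [-44, -47] -> [-47]
  [34, -9, 39, 1, 12, 33, -49, -35] -> [-9, 1, -49, -35] -> [-35, -49, 1, -9] -> [-35, -49, 1, -9]
  [-26, -24, 19, -7] -> [-26, -24, -7] -> [-7, -24, -26] -> [-7]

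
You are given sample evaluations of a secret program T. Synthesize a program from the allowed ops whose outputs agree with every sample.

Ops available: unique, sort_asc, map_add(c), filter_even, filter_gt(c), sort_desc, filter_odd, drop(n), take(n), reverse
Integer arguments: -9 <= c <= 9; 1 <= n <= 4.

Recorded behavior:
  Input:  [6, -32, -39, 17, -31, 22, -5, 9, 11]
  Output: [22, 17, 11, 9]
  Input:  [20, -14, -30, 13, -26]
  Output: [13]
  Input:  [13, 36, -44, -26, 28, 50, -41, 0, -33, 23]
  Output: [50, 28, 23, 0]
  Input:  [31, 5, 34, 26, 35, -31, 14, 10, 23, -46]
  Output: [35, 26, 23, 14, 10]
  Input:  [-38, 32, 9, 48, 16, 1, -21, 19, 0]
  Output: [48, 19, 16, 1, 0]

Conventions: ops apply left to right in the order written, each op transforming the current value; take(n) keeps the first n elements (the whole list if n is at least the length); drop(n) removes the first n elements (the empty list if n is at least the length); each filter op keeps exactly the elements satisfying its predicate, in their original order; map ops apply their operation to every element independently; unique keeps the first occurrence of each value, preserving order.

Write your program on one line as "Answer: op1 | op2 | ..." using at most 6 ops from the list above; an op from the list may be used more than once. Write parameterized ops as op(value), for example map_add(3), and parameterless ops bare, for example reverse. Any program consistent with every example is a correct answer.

drop(3) | sort_desc | sort_asc | filter_gt(-3) | sort_desc

Check, running the answer program on each example:
  [6, -32, -39, 17, -31, 22, -5, 9, 11] -> [17, -31, 22, -5, 9, 11] -> [22, 17, 11, 9, -5, -31] -> [-31, -5, 9, 11, 17, 22] -> [9, 11, 17, 22] -> [22, 17, 11, 9]
  [20, -14, -30, 13, -26] -> [13, -26] -> [13, -26] -> [-26, 13] -> [13] -> [13]
  [13, 36, -44, -26, 28, 50, -41, 0, -33, 23] -> [-26, 28, 50, -41, 0, -33, 23] -> [50, 28, 23, 0, -26, -33, -41] -> [-41, -33, -26, 0, 23, 28, 50] -> [0, 23, 28, 50] -> [50, 28, 23, 0]
  [31, 5, 34, 26, 35, -31, 14, 10, 23, -46] -> [26, 35, -31, 14, 10, 23, -46] -> [35, 26, 23, 14, 10, -31, -46] -> [-46, -31, 10, 14, 23, 26, 35] -> [10, 14, 23, 26, 35] -> [35, 26, 23, 14, 10]
  [-38, 32, 9, 48, 16, 1, -21, 19, 0] -> [48, 16, 1, -21, 19, 0] -> [48, 19, 16, 1, 0, -21] -> [-21, 0, 1, 16, 19, 48] -> [0, 1, 16, 19, 48] -> [48, 19, 16, 1, 0]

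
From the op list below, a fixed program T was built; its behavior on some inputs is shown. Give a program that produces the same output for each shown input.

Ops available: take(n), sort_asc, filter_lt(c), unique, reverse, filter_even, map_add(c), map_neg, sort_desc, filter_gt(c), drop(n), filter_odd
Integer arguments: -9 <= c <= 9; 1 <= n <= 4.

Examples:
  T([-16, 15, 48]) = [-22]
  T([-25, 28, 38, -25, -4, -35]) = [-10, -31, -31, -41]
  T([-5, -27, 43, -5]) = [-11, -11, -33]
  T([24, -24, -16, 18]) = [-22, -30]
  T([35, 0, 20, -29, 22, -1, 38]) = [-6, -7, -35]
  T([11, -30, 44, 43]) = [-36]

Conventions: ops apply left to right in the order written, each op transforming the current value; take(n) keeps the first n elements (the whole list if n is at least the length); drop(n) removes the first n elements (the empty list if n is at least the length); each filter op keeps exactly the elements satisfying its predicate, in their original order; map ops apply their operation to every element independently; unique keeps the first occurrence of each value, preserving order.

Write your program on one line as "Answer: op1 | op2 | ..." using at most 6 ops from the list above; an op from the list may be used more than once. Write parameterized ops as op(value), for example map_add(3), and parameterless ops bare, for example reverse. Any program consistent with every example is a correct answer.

filter_lt(5) | reverse | map_add(-5) | map_add(-1) | reverse | sort_desc

Check, running the answer program on each example:
  [-16, 15, 48] -> [-16] -> [-16] -> [-21] -> [-22] -> [-22] -> [-22]
  [-25, 28, 38, -25, -4, -35] -> [-25, -25, -4, -35] -> [-35, -4, -25, -25] -> [-40, -9, -30, -30] -> [-41, -10, -31, -31] -> [-31, -31, -10, -41] -> [-10, -31, -31, -41]
  [-5, -27, 43, -5] -> [-5, -27, -5] -> [-5, -27, -5] -> [-10, -32, -10] -> [-11, -33, -11] -> [-11, -33, -11] -> [-11, -11, -33]
  [24, -24, -16, 18] -> [-24, -16] -> [-16, -24] -> [-21, -29] -> [-22, -30] -> [-30, -22] -> [-22, -30]
  [35, 0, 20, -29, 22, -1, 38] -> [0, -29, -1] -> [-1, -29, 0] -> [-6, -34, -5] -> [-7, -35, -6] -> [-6, -35, -7] -> [-6, -7, -35]
  [11, -30, 44, 43] -> [-30] -> [-30] -> [-35] -> [-36] -> [-36] -> [-36]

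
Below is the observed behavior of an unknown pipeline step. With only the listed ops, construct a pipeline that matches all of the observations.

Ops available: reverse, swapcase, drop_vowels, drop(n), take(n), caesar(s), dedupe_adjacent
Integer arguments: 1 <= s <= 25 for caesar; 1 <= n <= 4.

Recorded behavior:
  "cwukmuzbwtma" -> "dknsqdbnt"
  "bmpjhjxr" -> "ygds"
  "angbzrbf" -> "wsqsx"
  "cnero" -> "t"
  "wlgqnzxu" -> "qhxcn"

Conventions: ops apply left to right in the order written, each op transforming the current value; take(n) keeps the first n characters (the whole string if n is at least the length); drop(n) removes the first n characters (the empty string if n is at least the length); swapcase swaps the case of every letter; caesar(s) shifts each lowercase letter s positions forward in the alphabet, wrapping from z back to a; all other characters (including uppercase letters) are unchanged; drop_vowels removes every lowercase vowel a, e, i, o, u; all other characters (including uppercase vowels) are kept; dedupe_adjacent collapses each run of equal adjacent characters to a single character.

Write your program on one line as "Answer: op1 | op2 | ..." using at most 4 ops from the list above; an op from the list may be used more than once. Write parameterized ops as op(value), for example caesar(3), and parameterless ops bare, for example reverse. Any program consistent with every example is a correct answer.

drop_vowels | reverse | caesar(17) | drop_vowels

Check, running the answer program on each example:
  "cwukmuzbwtma" -> "cwkmzbwtm" -> "mtwbzmkwc" -> "dknsqdbnt" -> "dknsqdbnt"
  "bmpjhjxr" -> "bmpjhjxr" -> "rxjhjpmb" -> "ioayagds" -> "ygds"
  "angbzrbf" -> "ngbzrbf" -> "fbrzbgn" -> "wsiqsxe" -> "wsqsx"
  "cnero" -> "cnr" -> "rnc" -> "iet" -> "t"
  "wlgqnzxu" -> "wlgqnzx" -> "xznqglw" -> "oqehxcn" -> "qhxcn"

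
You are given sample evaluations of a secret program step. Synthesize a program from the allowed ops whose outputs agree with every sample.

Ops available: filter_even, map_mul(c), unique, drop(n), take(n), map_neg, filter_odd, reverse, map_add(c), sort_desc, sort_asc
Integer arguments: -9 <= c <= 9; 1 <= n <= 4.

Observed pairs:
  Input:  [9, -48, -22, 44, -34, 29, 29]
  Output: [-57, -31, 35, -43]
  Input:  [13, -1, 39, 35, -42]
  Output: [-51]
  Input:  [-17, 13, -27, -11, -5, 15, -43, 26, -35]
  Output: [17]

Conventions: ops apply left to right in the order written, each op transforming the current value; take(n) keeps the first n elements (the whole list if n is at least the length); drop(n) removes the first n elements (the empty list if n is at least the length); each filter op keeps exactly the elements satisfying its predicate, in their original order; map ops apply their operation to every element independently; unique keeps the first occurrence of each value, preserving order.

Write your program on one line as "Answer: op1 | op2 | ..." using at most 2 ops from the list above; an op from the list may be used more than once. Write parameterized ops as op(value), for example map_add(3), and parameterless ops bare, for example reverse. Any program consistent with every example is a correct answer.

map_add(-9) | filter_odd

Check, running the answer program on each example:
  [9, -48, -22, 44, -34, 29, 29] -> [0, -57, -31, 35, -43, 20, 20] -> [-57, -31, 35, -43]
  [13, -1, 39, 35, -42] -> [4, -10, 30, 26, -51] -> [-51]
  [-17, 13, -27, -11, -5, 15, -43, 26, -35] -> [-26, 4, -36, -20, -14, 6, -52, 17, -44] -> [17]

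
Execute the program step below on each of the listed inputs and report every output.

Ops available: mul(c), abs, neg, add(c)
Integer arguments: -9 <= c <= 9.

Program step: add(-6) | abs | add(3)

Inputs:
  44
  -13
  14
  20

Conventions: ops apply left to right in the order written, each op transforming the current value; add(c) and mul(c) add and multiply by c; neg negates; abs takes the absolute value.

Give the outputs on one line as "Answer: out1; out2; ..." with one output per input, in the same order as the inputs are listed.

Execution, op by op:
  44 -> 38 -> 38 -> 41
  -13 -> -19 -> 19 -> 22
  14 -> 8 -> 8 -> 11
  20 -> 14 -> 14 -> 17

41; 22; 11; 17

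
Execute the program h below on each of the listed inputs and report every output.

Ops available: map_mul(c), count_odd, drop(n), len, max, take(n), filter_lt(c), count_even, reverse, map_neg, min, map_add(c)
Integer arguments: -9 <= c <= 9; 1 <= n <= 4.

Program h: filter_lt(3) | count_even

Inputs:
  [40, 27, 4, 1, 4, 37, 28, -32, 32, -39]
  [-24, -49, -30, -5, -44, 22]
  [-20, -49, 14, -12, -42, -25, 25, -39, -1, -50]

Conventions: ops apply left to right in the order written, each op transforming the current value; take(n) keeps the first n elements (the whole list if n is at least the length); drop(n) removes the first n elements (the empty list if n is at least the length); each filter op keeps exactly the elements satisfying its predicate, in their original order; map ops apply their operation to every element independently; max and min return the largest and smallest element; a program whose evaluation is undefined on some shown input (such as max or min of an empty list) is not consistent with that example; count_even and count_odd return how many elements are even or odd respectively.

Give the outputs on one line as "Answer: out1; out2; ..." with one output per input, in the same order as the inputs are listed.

1; 3; 4

Execution, op by op:
  [40, 27, 4, 1, 4, 37, 28, -32, 32, -39] -> [1, -32, -39] -> 1
  [-24, -49, -30, -5, -44, 22] -> [-24, -49, -30, -5, -44] -> 3
  [-20, -49, 14, -12, -42, -25, 25, -39, -1, -50] -> [-20, -49, -12, -42, -25, -39, -1, -50] -> 4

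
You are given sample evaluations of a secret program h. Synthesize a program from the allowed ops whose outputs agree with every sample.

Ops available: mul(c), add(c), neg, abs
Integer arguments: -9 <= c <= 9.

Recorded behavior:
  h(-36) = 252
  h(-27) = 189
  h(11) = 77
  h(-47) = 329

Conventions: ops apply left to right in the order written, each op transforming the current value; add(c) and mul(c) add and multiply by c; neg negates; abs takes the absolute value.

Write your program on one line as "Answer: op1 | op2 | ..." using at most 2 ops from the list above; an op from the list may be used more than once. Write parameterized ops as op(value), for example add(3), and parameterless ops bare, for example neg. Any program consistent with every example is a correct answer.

mul(7) | abs

Check, running the answer program on each example:
  -36 -> -252 -> 252
  -27 -> -189 -> 189
  11 -> 77 -> 77
  -47 -> -329 -> 329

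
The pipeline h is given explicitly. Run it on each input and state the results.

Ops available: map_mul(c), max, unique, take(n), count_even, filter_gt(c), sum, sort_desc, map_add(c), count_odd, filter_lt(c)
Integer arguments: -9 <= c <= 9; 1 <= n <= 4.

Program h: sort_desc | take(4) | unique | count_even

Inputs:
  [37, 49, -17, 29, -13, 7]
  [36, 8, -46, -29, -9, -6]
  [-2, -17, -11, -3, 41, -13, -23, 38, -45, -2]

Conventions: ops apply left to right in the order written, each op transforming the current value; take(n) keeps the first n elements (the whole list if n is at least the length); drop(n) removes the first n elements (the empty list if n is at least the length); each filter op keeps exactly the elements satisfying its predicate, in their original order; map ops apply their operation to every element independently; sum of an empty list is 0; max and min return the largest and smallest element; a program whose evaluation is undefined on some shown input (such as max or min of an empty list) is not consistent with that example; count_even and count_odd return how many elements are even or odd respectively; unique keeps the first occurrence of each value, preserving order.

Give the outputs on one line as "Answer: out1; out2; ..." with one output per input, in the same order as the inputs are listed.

0; 3; 2

Execution, op by op:
  [37, 49, -17, 29, -13, 7] -> [49, 37, 29, 7, -13, -17] -> [49, 37, 29, 7] -> [49, 37, 29, 7] -> 0
  [36, 8, -46, -29, -9, -6] -> [36, 8, -6, -9, -29, -46] -> [36, 8, -6, -9] -> [36, 8, -6, -9] -> 3
  [-2, -17, -11, -3, 41, -13, -23, 38, -45, -2] -> [41, 38, -2, -2, -3, -11, -13, -17, -23, -45] -> [41, 38, -2, -2] -> [41, 38, -2] -> 2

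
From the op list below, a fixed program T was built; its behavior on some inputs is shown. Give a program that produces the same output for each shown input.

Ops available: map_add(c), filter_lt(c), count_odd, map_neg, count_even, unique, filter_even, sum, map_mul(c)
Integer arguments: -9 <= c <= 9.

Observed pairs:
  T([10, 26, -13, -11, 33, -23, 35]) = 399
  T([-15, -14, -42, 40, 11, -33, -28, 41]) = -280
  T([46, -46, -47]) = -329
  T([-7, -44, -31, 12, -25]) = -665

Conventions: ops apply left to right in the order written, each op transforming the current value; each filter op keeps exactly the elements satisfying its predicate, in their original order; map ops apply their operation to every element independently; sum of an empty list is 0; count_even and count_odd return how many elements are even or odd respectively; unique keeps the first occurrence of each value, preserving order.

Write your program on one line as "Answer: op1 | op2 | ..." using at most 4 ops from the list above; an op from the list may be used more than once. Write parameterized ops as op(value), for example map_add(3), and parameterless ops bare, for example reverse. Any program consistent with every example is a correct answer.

map_neg | map_mul(-7) | sum

Check, running the answer program on each example:
  [10, 26, -13, -11, 33, -23, 35] -> [-10, -26, 13, 11, -33, 23, -35] -> [70, 182, -91, -77, 231, -161, 245] -> 399
  [-15, -14, -42, 40, 11, -33, -28, 41] -> [15, 14, 42, -40, -11, 33, 28, -41] -> [-105, -98, -294, 280, 77, -231, -196, 287] -> -280
  [46, -46, -47] -> [-46, 46, 47] -> [322, -322, -329] -> -329
  [-7, -44, -31, 12, -25] -> [7, 44, 31, -12, 25] -> [-49, -308, -217, 84, -175] -> -665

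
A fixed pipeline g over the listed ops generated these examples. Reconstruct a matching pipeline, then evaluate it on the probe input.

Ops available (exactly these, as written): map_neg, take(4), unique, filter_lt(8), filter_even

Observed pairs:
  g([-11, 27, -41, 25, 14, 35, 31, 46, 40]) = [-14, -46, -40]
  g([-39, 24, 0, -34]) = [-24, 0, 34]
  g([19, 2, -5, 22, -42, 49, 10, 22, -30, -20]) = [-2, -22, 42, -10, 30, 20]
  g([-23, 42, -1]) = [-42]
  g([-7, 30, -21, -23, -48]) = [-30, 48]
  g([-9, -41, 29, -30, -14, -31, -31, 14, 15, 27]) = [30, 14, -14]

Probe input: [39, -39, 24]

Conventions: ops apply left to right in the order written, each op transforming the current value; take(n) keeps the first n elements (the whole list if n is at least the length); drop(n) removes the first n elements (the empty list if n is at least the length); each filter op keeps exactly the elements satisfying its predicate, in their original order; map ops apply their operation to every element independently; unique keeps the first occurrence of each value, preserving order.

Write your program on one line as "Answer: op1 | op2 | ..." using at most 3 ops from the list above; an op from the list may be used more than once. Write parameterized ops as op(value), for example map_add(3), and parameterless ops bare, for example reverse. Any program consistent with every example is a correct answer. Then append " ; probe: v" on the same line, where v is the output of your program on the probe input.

map_neg | unique | filter_even ; probe: [-24]

Check, running the answer program on each example:
  [-11, 27, -41, 25, 14, 35, 31, 46, 40] -> [11, -27, 41, -25, -14, -35, -31, -46, -40] -> [11, -27, 41, -25, -14, -35, -31, -46, -40] -> [-14, -46, -40]
  [-39, 24, 0, -34] -> [39, -24, 0, 34] -> [39, -24, 0, 34] -> [-24, 0, 34]
  [19, 2, -5, 22, -42, 49, 10, 22, -30, -20] -> [-19, -2, 5, -22, 42, -49, -10, -22, 30, 20] -> [-19, -2, 5, -22, 42, -49, -10, 30, 20] -> [-2, -22, 42, -10, 30, 20]
  [-23, 42, -1] -> [23, -42, 1] -> [23, -42, 1] -> [-42]
  [-7, 30, -21, -23, -48] -> [7, -30, 21, 23, 48] -> [7, -30, 21, 23, 48] -> [-30, 48]
  [-9, -41, 29, -30, -14, -31, -31, 14, 15, 27] -> [9, 41, -29, 30, 14, 31, 31, -14, -15, -27] -> [9, 41, -29, 30, 14, 31, -14, -15, -27] -> [30, 14, -14]
  probe: [39, -39, 24] -> [-39, 39, -24] -> [-39, 39, -24] -> [-24]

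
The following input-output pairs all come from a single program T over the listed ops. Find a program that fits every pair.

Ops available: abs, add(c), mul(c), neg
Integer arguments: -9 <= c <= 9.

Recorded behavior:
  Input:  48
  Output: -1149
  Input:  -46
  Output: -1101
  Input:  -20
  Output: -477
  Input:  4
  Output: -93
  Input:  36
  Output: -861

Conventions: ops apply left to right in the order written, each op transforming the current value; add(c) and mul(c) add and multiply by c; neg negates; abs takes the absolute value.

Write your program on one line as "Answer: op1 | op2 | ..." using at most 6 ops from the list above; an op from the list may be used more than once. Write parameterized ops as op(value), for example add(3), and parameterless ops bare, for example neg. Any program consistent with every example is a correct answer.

abs | mul(3) | mul(8) | neg | add(3)

Check, running the answer program on each example:
  48 -> 48 -> 144 -> 1152 -> -1152 -> -1149
  -46 -> 46 -> 138 -> 1104 -> -1104 -> -1101
  -20 -> 20 -> 60 -> 480 -> -480 -> -477
  4 -> 4 -> 12 -> 96 -> -96 -> -93
  36 -> 36 -> 108 -> 864 -> -864 -> -861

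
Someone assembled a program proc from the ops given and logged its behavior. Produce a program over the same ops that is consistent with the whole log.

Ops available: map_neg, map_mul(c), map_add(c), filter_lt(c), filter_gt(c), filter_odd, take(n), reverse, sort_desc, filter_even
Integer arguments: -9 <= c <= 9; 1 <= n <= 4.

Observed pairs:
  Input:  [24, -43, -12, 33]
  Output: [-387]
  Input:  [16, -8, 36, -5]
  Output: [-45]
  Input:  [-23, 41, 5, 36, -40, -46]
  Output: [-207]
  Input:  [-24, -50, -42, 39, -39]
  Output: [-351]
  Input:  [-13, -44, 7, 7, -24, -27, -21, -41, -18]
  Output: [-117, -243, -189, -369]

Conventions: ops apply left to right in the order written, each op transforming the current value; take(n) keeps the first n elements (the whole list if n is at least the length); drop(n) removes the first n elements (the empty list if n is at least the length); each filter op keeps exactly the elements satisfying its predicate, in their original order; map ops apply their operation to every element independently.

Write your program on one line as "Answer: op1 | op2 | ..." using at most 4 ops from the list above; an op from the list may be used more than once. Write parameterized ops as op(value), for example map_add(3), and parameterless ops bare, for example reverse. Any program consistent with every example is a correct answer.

map_neg | map_mul(-9) | filter_lt(5) | filter_odd

Check, running the answer program on each example:
  [24, -43, -12, 33] -> [-24, 43, 12, -33] -> [216, -387, -108, 297] -> [-387, -108] -> [-387]
  [16, -8, 36, -5] -> [-16, 8, -36, 5] -> [144, -72, 324, -45] -> [-72, -45] -> [-45]
  [-23, 41, 5, 36, -40, -46] -> [23, -41, -5, -36, 40, 46] -> [-207, 369, 45, 324, -360, -414] -> [-207, -360, -414] -> [-207]
  [-24, -50, -42, 39, -39] -> [24, 50, 42, -39, 39] -> [-216, -450, -378, 351, -351] -> [-216, -450, -378, -351] -> [-351]
  [-13, -44, 7, 7, -24, -27, -21, -41, -18] -> [13, 44, -7, -7, 24, 27, 21, 41, 18] -> [-117, -396, 63, 63, -216, -243, -189, -369, -162] -> [-117, -396, -216, -243, -189, -369, -162] -> [-117, -243, -189, -369]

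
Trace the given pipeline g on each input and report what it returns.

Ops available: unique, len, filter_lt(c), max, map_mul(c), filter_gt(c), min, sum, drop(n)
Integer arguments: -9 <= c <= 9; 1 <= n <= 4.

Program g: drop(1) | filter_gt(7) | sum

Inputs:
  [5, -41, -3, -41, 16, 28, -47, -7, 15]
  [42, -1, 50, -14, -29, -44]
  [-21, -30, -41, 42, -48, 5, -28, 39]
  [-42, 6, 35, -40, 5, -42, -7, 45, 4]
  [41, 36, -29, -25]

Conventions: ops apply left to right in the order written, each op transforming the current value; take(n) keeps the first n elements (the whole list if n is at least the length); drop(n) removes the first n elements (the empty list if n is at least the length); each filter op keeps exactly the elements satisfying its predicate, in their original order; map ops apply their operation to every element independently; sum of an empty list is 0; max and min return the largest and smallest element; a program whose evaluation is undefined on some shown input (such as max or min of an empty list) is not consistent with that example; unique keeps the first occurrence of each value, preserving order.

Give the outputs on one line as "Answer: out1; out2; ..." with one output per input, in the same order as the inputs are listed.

Execution, op by op:
  [5, -41, -3, -41, 16, 28, -47, -7, 15] -> [-41, -3, -41, 16, 28, -47, -7, 15] -> [16, 28, 15] -> 59
  [42, -1, 50, -14, -29, -44] -> [-1, 50, -14, -29, -44] -> [50] -> 50
  [-21, -30, -41, 42, -48, 5, -28, 39] -> [-30, -41, 42, -48, 5, -28, 39] -> [42, 39] -> 81
  [-42, 6, 35, -40, 5, -42, -7, 45, 4] -> [6, 35, -40, 5, -42, -7, 45, 4] -> [35, 45] -> 80
  [41, 36, -29, -25] -> [36, -29, -25] -> [36] -> 36

59; 50; 81; 80; 36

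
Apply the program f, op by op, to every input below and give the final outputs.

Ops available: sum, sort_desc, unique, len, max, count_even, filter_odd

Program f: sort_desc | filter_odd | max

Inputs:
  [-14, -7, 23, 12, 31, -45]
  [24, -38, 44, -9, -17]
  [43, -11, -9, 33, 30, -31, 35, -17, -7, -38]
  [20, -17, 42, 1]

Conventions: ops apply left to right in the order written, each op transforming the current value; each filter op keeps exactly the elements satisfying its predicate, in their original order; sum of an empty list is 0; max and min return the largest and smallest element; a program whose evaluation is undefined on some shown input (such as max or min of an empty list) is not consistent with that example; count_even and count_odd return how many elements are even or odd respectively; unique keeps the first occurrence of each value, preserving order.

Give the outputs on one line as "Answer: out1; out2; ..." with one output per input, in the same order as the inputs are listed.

Execution, op by op:
  [-14, -7, 23, 12, 31, -45] -> [31, 23, 12, -7, -14, -45] -> [31, 23, -7, -45] -> 31
  [24, -38, 44, -9, -17] -> [44, 24, -9, -17, -38] -> [-9, -17] -> -9
  [43, -11, -9, 33, 30, -31, 35, -17, -7, -38] -> [43, 35, 33, 30, -7, -9, -11, -17, -31, -38] -> [43, 35, 33, -7, -9, -11, -17, -31] -> 43
  [20, -17, 42, 1] -> [42, 20, 1, -17] -> [1, -17] -> 1

31; -9; 43; 1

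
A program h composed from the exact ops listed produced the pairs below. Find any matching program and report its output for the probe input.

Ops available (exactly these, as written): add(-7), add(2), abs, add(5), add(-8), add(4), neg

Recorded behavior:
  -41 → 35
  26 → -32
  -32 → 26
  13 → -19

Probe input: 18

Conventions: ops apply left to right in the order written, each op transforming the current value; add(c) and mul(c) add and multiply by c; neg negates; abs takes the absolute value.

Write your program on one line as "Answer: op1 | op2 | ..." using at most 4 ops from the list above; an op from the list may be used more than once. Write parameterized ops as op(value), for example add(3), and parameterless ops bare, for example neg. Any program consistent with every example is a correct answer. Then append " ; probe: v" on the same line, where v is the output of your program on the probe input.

add(2) | add(4) | neg ; probe: -24

Check, running the answer program on each example:
  -41 -> -39 -> -35 -> 35
  26 -> 28 -> 32 -> -32
  -32 -> -30 -> -26 -> 26
  13 -> 15 -> 19 -> -19
  probe: 18 -> 20 -> 24 -> -24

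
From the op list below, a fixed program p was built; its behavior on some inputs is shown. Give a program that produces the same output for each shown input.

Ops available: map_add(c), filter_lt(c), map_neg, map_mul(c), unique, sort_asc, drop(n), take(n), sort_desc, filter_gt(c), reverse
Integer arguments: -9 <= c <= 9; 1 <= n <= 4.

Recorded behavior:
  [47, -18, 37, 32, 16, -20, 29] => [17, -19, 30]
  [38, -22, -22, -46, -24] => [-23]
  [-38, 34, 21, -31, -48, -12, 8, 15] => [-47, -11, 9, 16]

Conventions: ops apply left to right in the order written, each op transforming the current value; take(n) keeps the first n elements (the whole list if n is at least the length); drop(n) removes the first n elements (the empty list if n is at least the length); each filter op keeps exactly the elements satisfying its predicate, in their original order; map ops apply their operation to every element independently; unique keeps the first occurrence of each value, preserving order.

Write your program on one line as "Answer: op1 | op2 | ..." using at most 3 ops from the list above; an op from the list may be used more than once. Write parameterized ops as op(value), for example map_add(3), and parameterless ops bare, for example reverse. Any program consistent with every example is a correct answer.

map_add(3) | drop(4) | map_add(-2)

Check, running the answer program on each example:
  [47, -18, 37, 32, 16, -20, 29] -> [50, -15, 40, 35, 19, -17, 32] -> [19, -17, 32] -> [17, -19, 30]
  [38, -22, -22, -46, -24] -> [41, -19, -19, -43, -21] -> [-21] -> [-23]
  [-38, 34, 21, -31, -48, -12, 8, 15] -> [-35, 37, 24, -28, -45, -9, 11, 18] -> [-45, -9, 11, 18] -> [-47, -11, 9, 16]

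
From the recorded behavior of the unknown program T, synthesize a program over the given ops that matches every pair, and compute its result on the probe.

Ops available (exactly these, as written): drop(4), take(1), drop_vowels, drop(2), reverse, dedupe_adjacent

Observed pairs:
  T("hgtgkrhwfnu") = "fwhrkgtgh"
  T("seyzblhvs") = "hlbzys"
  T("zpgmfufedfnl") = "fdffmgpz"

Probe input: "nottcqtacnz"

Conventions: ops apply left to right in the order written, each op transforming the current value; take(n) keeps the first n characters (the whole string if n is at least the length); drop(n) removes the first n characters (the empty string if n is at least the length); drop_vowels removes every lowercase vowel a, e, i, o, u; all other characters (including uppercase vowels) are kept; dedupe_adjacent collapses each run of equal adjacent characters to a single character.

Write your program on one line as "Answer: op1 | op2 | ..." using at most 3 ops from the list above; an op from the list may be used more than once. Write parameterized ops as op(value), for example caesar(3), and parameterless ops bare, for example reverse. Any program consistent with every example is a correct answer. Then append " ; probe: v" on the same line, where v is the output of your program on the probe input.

reverse | drop(2) | drop_vowels ; probe: "ctqcttn"

Check, running the answer program on each example:
  "hgtgkrhwfnu" -> "unfwhrkgtgh" -> "fwhrkgtgh" -> "fwhrkgtgh"
  "seyzblhvs" -> "svhlbzyes" -> "hlbzyes" -> "hlbzys"
  "zpgmfufedfnl" -> "lnfdefufmgpz" -> "fdefufmgpz" -> "fdffmgpz"
  probe: "nottcqtacnz" -> "zncatqctton" -> "catqctton" -> "ctqcttn"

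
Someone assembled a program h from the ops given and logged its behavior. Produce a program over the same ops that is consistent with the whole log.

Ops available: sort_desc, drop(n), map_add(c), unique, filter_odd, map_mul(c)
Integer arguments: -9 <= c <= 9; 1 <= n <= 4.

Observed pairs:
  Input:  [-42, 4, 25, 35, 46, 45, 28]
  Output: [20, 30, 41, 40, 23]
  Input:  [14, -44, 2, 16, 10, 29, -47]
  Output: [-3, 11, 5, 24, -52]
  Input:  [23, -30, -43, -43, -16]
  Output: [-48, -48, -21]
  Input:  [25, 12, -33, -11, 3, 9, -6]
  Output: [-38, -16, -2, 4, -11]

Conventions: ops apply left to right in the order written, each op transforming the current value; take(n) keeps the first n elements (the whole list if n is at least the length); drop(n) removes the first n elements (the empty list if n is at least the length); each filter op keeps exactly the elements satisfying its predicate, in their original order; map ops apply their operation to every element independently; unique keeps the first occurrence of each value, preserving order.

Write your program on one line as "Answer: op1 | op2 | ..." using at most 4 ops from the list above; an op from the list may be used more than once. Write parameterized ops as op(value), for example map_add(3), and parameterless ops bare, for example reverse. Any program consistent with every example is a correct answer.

map_add(-2) | drop(2) | map_add(-5) | map_add(2)

Check, running the answer program on each example:
  [-42, 4, 25, 35, 46, 45, 28] -> [-44, 2, 23, 33, 44, 43, 26] -> [23, 33, 44, 43, 26] -> [18, 28, 39, 38, 21] -> [20, 30, 41, 40, 23]
  [14, -44, 2, 16, 10, 29, -47] -> [12, -46, 0, 14, 8, 27, -49] -> [0, 14, 8, 27, -49] -> [-5, 9, 3, 22, -54] -> [-3, 11, 5, 24, -52]
  [23, -30, -43, -43, -16] -> [21, -32, -45, -45, -18] -> [-45, -45, -18] -> [-50, -50, -23] -> [-48, -48, -21]
  [25, 12, -33, -11, 3, 9, -6] -> [23, 10, -35, -13, 1, 7, -8] -> [-35, -13, 1, 7, -8] -> [-40, -18, -4, 2, -13] -> [-38, -16, -2, 4, -11]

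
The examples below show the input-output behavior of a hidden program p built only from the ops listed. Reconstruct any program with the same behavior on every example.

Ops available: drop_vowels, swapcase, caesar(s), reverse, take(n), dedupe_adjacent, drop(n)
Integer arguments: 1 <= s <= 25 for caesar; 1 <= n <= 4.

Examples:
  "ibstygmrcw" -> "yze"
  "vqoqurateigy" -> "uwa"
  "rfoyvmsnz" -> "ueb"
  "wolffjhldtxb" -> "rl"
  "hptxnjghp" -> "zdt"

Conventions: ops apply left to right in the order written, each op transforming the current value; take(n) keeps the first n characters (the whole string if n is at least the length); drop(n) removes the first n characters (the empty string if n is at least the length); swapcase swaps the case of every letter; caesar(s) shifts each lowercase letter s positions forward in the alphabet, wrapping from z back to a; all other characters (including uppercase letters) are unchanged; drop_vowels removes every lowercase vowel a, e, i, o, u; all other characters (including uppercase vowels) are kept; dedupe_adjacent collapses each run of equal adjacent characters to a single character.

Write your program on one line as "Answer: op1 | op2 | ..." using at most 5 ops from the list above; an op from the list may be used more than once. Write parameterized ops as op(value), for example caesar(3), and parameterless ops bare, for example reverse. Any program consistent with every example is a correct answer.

drop(2) | caesar(6) | take(3) | dedupe_adjacent

Check, running the answer program on each example:
  "ibstygmrcw" -> "stygmrcw" -> "yzemsxic" -> "yze" -> "yze"
  "vqoqurateigy" -> "oqurateigy" -> "uwaxgzkome" -> "uwa" -> "uwa"
  "rfoyvmsnz" -> "oyvmsnz" -> "uebsytf" -> "ueb" -> "ueb"
  "wolffjhldtxb" -> "lffjhldtxb" -> "rllpnrjzdh" -> "rll" -> "rl"
  "hptxnjghp" -> "txnjghp" -> "zdtpmnv" -> "zdt" -> "zdt"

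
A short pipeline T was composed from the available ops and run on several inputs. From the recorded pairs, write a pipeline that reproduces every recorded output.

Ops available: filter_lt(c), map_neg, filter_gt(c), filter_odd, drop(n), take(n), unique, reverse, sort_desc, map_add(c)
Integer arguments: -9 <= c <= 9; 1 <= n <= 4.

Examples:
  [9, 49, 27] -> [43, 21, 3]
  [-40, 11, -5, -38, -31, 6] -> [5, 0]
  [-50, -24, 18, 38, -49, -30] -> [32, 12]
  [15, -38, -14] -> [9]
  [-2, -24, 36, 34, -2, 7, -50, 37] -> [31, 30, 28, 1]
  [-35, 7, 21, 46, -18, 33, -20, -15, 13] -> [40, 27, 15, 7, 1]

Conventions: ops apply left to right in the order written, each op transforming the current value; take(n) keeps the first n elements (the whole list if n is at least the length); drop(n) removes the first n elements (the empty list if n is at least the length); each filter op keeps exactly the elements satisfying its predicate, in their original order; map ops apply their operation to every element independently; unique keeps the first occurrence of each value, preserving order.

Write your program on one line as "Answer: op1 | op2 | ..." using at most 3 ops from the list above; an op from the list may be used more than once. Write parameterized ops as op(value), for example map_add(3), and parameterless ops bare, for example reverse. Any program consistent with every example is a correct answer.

map_add(-6) | filter_gt(-2) | sort_desc

Check, running the answer program on each example:
  [9, 49, 27] -> [3, 43, 21] -> [3, 43, 21] -> [43, 21, 3]
  [-40, 11, -5, -38, -31, 6] -> [-46, 5, -11, -44, -37, 0] -> [5, 0] -> [5, 0]
  [-50, -24, 18, 38, -49, -30] -> [-56, -30, 12, 32, -55, -36] -> [12, 32] -> [32, 12]
  [15, -38, -14] -> [9, -44, -20] -> [9] -> [9]
  [-2, -24, 36, 34, -2, 7, -50, 37] -> [-8, -30, 30, 28, -8, 1, -56, 31] -> [30, 28, 1, 31] -> [31, 30, 28, 1]
  [-35, 7, 21, 46, -18, 33, -20, -15, 13] -> [-41, 1, 15, 40, -24, 27, -26, -21, 7] -> [1, 15, 40, 27, 7] -> [40, 27, 15, 7, 1]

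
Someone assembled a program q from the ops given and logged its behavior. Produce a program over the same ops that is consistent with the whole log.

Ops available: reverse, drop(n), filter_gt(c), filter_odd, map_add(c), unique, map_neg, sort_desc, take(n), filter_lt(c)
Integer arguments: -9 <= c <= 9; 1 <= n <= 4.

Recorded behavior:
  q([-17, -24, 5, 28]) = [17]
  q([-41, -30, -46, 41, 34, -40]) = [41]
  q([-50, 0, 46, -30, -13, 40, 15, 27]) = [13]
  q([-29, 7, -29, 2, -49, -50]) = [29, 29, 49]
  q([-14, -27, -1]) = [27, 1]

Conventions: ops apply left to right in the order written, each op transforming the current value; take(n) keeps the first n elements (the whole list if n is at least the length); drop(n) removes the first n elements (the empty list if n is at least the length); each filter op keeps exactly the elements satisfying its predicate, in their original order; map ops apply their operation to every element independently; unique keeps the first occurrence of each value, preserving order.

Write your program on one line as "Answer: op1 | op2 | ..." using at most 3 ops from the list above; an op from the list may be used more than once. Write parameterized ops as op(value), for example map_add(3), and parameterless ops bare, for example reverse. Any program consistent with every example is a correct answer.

filter_lt(0) | filter_odd | map_neg

Check, running the answer program on each example:
  [-17, -24, 5, 28] -> [-17, -24] -> [-17] -> [17]
  [-41, -30, -46, 41, 34, -40] -> [-41, -30, -46, -40] -> [-41] -> [41]
  [-50, 0, 46, -30, -13, 40, 15, 27] -> [-50, -30, -13] -> [-13] -> [13]
  [-29, 7, -29, 2, -49, -50] -> [-29, -29, -49, -50] -> [-29, -29, -49] -> [29, 29, 49]
  [-14, -27, -1] -> [-14, -27, -1] -> [-27, -1] -> [27, 1]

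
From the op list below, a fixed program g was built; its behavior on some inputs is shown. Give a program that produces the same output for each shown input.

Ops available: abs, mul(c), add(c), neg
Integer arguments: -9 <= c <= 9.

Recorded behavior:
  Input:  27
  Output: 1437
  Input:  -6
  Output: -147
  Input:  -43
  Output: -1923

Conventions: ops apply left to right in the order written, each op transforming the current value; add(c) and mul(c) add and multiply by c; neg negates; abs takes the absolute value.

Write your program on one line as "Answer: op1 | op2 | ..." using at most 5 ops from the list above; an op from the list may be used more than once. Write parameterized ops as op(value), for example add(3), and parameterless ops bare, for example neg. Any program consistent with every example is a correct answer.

add(3) | mul(-6) | mul(-8) | add(-3)

Check, running the answer program on each example:
  27 -> 30 -> -180 -> 1440 -> 1437
  -6 -> -3 -> 18 -> -144 -> -147
  -43 -> -40 -> 240 -> -1920 -> -1923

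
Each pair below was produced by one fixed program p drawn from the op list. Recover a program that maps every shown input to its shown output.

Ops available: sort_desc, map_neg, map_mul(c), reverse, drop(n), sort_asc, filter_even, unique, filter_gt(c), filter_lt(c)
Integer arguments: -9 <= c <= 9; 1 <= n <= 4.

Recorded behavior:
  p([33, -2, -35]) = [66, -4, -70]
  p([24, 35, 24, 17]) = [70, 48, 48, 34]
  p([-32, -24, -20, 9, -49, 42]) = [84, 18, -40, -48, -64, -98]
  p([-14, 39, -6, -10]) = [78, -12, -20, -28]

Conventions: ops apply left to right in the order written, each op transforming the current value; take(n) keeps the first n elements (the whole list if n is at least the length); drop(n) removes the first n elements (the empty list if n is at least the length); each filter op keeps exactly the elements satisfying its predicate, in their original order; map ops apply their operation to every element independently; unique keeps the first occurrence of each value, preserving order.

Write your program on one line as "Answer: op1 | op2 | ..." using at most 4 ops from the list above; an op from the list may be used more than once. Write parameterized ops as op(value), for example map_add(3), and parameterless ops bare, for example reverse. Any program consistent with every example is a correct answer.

map_mul(2) | sort_asc | reverse

Check, running the answer program on each example:
  [33, -2, -35] -> [66, -4, -70] -> [-70, -4, 66] -> [66, -4, -70]
  [24, 35, 24, 17] -> [48, 70, 48, 34] -> [34, 48, 48, 70] -> [70, 48, 48, 34]
  [-32, -24, -20, 9, -49, 42] -> [-64, -48, -40, 18, -98, 84] -> [-98, -64, -48, -40, 18, 84] -> [84, 18, -40, -48, -64, -98]
  [-14, 39, -6, -10] -> [-28, 78, -12, -20] -> [-28, -20, -12, 78] -> [78, -12, -20, -28]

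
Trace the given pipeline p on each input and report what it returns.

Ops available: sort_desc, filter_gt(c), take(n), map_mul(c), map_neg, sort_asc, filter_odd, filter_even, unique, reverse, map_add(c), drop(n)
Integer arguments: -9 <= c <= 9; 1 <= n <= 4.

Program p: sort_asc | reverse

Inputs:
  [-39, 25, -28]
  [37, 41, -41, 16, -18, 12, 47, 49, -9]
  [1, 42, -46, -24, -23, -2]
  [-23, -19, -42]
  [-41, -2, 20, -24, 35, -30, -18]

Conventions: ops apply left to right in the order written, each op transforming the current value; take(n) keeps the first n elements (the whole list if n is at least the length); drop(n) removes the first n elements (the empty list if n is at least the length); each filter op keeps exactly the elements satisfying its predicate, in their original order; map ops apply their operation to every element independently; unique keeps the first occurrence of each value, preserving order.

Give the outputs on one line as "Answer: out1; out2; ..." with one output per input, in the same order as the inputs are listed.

Execution, op by op:
  [-39, 25, -28] -> [-39, -28, 25] -> [25, -28, -39]
  [37, 41, -41, 16, -18, 12, 47, 49, -9] -> [-41, -18, -9, 12, 16, 37, 41, 47, 49] -> [49, 47, 41, 37, 16, 12, -9, -18, -41]
  [1, 42, -46, -24, -23, -2] -> [-46, -24, -23, -2, 1, 42] -> [42, 1, -2, -23, -24, -46]
  [-23, -19, -42] -> [-42, -23, -19] -> [-19, -23, -42]
  [-41, -2, 20, -24, 35, -30, -18] -> [-41, -30, -24, -18, -2, 20, 35] -> [35, 20, -2, -18, -24, -30, -41]

[25, -28, -39]; [49, 47, 41, 37, 16, 12, -9, -18, -41]; [42, 1, -2, -23, -24, -46]; [-19, -23, -42]; [35, 20, -2, -18, -24, -30, -41]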